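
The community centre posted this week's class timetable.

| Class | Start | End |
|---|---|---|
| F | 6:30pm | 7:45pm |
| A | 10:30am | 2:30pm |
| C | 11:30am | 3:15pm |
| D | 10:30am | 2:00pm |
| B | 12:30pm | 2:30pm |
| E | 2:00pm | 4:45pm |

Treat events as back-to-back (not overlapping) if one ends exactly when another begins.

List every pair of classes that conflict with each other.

Sorted by start: A, D, C, B, E, F.
D starts before A ends → A and D overlap.
C starts before A ends → A and C overlap.
B starts before A ends → A and B overlap.
E starts before A ends → A and E overlap.
F starts after A ends.
C starts before D ends → D and C overlap.
B starts before D ends → D and B overlap.
E starts exactly when D ends (back-to-back, no overlap); D is clear from here.
B starts before C ends → C and B overlap.
E starts before C ends → C and E overlap.
F starts after C ends.
E starts before B ends → B and E overlap.
F starts after B ends.
F starts after E ends.

A & B, A & C, A & D, A & E, B & C, B & D, B & E, C & D, C & E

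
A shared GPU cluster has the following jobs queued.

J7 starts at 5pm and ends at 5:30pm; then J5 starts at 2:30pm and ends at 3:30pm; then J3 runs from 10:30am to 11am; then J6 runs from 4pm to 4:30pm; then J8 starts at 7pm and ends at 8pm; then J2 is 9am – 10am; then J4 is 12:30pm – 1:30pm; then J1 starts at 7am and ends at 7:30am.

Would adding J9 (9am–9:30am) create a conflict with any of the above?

Yes — it overlaps J2

J1: ends 7:30am at or before J9 starts 9am → clear.
J2: starts 9am before J9 ends 9:30am, and ends 10am after J9 starts 9am → overlap.
J3: starts 10:30am at or after J9 ends 9:30am → clear.
J4: starts 12:30pm at or after J9 ends 9:30am → clear.
J5: starts 2:30pm at or after J9 ends 9:30am → clear.
J6: starts 4pm at or after J9 ends 9:30am → clear.
J7: starts 5pm at or after J9 ends 9:30am → clear.
J8: starts 7pm at or after J9 ends 9:30am → clear.
J9 overlaps J2.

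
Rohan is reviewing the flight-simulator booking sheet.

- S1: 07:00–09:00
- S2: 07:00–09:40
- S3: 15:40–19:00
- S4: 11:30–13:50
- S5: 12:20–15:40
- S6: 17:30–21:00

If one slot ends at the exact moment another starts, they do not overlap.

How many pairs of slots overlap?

Sorted by start: S1, S2, S4, S5, S3, S6.
S2 starts before S1 ends → S1 and S2 overlap.
S4 starts after S1 ends, so S1 has no further overlaps.
S4 starts after S2 ends, so S2 has no further overlaps.
S5 starts before S4 ends → S4 and S5 overlap.
S3 starts after S4 ends, so S4 has no further overlaps.
S3 starts exactly when S5 ends (back-to-back, no overlap), so S5 has no further overlaps.
S6 starts before S3 ends → S3 and S6 overlap.
Overlapping pairs: S1 & S2, S3 & S6, S4 & S5 — 3 in total.

3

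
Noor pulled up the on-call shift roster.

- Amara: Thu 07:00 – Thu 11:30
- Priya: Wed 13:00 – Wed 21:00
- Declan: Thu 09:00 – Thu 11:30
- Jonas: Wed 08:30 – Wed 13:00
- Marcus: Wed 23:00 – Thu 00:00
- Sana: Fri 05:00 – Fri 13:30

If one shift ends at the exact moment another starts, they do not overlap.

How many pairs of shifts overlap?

1

Two intervals overlap when each starts before the other ends.
Sorted by start: Jonas, Priya, Marcus, Amara, Declan, Sana.
Priya starts exactly when Jonas ends (back-to-back, no overlap), so nothing later overlaps Jonas either.
Marcus starts after Priya ends, so nothing later overlaps Priya either.
Amara starts after Marcus ends, so nothing later overlaps Marcus either.
Declan starts before Amara ends → Amara and Declan overlap.
Sana starts after Amara ends.
Sana starts after Declan ends.
Overlapping pairs: Amara & Declan — 1 in total.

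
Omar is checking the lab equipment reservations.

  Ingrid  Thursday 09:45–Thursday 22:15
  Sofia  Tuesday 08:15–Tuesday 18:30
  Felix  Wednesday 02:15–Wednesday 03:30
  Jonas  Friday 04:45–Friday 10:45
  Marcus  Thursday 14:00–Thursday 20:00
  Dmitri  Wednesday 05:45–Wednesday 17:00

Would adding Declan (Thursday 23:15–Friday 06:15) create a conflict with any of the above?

Sofia: ends Tuesday 18:30 at or before Declan starts Thursday 23:15 → clear.
Felix: ends Wednesday 03:30 at or before Declan starts Thursday 23:15 → clear.
Dmitri: ends Wednesday 17:00 at or before Declan starts Thursday 23:15 → clear.
Ingrid: ends Thursday 22:15 at or before Declan starts Thursday 23:15 → clear.
Marcus: ends Thursday 20:00 at or before Declan starts Thursday 23:15 → clear.
Jonas: starts Friday 04:45 before Declan ends Friday 06:15, and ends Friday 10:45 after Declan starts Thursday 23:15 → overlap.
Declan overlaps Jonas.

Yes — it overlaps Jonas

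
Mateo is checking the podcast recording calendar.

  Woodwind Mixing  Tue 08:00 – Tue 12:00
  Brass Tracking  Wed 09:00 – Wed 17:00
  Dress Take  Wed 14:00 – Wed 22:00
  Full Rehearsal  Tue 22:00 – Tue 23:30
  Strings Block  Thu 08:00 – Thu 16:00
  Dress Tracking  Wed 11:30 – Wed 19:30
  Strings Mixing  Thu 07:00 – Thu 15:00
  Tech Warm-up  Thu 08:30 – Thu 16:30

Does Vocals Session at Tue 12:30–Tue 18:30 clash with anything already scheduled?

Woodwind Mixing: ends Tue 12:00 at or before Vocals Session starts Tue 12:30 → clear.
Full Rehearsal: starts Tue 22:00 at or after Vocals Session ends Tue 18:30 → clear.
Brass Tracking: starts Wed 09:00 at or after Vocals Session ends Tue 18:30 → clear.
Dress Tracking: starts Wed 11:30 at or after Vocals Session ends Tue 18:30 → clear.
Dress Take: starts Wed 14:00 at or after Vocals Session ends Tue 18:30 → clear.
Strings Mixing: starts Thu 07:00 at or after Vocals Session ends Tue 18:30 → clear.
Strings Block: starts Thu 08:00 at or after Vocals Session ends Tue 18:30 → clear.
Tech Warm-up: starts Thu 08:30 at or after Vocals Session ends Tue 18:30 → clear.

No — it doesn't clash with anything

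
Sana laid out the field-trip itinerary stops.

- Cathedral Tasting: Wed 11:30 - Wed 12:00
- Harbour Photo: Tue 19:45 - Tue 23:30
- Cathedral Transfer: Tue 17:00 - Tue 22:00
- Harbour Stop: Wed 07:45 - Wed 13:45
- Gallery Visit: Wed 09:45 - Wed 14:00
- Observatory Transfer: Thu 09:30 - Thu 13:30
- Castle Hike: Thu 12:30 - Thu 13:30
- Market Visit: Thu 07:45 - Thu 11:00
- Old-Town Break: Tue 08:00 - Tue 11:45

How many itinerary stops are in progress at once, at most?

3

Walk through starts and ends in time order (an end at T is processed before a start at T):
Tue 08:00 start Old-Town Break → 1
Tue 11:45 end Old-Town Break → 0
Tue 17:00 start Cathedral Transfer → 1
Tue 19:45 start Harbour Photo → 2
Tue 22:00 end Cathedral Transfer → 1
Tue 23:30 end Harbour Photo → 0
Wed 07:45 start Harbour Stop → 1
Wed 09:45 start Gallery Visit → 2
Wed 11:30 start Cathedral Tasting → 3
Wed 12:00 end Cathedral Tasting → 2
Wed 13:45 end Harbour Stop → 1
Wed 14:00 end Gallery Visit → 0
Thu 07:45 start Market Visit → 1
Thu 09:30 start Observatory Transfer → 2
Thu 11:00 end Market Visit → 1
Thu 12:30 start Castle Hike → 2
Thu 13:30 end Castle Hike → 1
Thu 13:30 end Observatory Transfer → 0
Peak is 3, at Wed 11:30 (Cathedral Tasting, Gallery Visit, Harbour Stop).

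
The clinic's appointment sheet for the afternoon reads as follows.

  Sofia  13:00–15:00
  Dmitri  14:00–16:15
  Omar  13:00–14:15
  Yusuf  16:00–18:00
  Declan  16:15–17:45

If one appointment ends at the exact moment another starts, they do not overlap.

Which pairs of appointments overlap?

Declan & Yusuf, Dmitri & Omar, Dmitri & Sofia, Dmitri & Yusuf, Omar & Sofia

Two intervals overlap when each starts before the other ends.
Sorted by start: Sofia, Omar, Dmitri, Yusuf, Declan.
Omar starts before Sofia ends → Sofia and Omar overlap.
Dmitri starts before Sofia ends → Sofia and Dmitri overlap.
Yusuf starts after Sofia ends; Sofia is clear from here.
Dmitri starts before Omar ends → Omar and Dmitri overlap.
Yusuf starts after Omar ends; Omar is clear from here.
Yusuf starts before Dmitri ends → Dmitri and Yusuf overlap.
Declan starts exactly when Dmitri ends (back-to-back, no overlap).
Declan starts before Yusuf ends → Yusuf and Declan overlap.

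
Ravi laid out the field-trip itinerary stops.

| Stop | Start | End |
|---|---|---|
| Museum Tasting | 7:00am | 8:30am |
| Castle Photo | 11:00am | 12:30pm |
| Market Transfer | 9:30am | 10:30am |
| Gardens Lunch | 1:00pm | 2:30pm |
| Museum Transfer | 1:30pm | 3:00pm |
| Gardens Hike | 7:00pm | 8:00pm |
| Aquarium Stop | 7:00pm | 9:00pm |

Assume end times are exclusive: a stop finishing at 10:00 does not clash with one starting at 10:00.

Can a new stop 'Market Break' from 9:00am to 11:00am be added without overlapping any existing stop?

Museum Tasting: ends 8:30am at or before Market Break starts 9:00am → clear.
Market Transfer: starts 9:30am before Market Break ends 11:00am, and ends 10:30am after Market Break starts 9:00am → overlap.
Castle Photo: starts 11:00am at or after Market Break ends 11:00am → clear.
Gardens Lunch: starts 1:00pm at or after Market Break ends 11:00am → clear.
Museum Transfer: starts 1:30pm at or after Market Break ends 11:00am → clear.
Gardens Hike: starts 7:00pm at or after Market Break ends 11:00am → clear.
Aquarium Stop: starts 7:00pm at or after Market Break ends 11:00am → clear.
Market Break overlaps Market Transfer.

No — it overlaps Market Transfer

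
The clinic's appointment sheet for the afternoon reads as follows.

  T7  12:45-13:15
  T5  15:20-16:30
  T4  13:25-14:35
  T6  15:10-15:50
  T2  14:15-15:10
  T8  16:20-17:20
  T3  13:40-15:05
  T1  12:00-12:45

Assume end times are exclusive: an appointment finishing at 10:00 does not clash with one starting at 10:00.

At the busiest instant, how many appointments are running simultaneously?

Walk through starts and ends in time order (an end at T is processed before a start at T):
12:00 start T1 → 1
12:45 end T1 → 0
12:45 start T7 → 1
13:15 end T7 → 0
13:25 start T4 → 1
13:40 start T3 → 2
14:15 start T2 → 3
14:35 end T4 → 2
15:05 end T3 → 1
15:10 end T2 → 0
15:10 start T6 → 1
15:20 start T5 → 2
15:50 end T6 → 1
16:20 start T8 → 2
16:30 end T5 → 1
17:20 end T8 → 0
Peak is 3, at 14:15 (T2, T3, T4).

3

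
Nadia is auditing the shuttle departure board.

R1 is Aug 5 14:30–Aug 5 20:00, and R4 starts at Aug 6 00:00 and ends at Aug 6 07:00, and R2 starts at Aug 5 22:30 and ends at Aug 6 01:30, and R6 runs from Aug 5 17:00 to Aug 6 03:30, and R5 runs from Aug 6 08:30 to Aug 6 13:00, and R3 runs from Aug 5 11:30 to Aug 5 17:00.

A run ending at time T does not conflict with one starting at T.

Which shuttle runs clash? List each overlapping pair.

R1 & R3, R1 & R6, R2 & R4, R2 & R6, R4 & R6

Sorted by start: R3, R1, R6, R2, R4, R5.
R1 starts before R3 ends → R3 and R1 overlap.
R6 starts exactly when R3 ends (back-to-back, no overlap); R3 is clear from here.
R6 starts before R1 ends → R1 and R6 overlap.
R2 starts after R1 ends; R1 is clear from here.
R2 starts before R6 ends → R6 and R2 overlap.
R4 starts before R6 ends → R6 and R4 overlap.
R5 starts after R6 ends.
R4 starts before R2 ends → R2 and R4 overlap.
R5 starts after R2 ends.
R5 starts after R4 ends.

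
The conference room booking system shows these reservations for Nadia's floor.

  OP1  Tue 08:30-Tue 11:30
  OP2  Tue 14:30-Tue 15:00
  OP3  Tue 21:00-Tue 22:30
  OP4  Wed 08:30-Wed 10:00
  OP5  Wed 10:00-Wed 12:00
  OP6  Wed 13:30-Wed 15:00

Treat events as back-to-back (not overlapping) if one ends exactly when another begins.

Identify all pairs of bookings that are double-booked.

none

Sorted by start: OP1, OP2, OP3, OP4, OP5, OP6.
OP2 starts after OP1 ends — done with OP1.
OP3 starts after OP2 ends — done with OP2.
OP4 starts after OP3 ends — done with OP3.
OP5 starts exactly when OP4 ends (back-to-back, no overlap) — done with OP4.
OP6 starts after OP5 ends.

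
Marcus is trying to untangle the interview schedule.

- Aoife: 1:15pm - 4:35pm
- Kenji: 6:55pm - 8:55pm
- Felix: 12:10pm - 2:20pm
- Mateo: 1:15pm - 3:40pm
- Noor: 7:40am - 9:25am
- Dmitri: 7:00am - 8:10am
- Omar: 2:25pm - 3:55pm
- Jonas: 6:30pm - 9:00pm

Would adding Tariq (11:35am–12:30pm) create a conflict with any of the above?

Dmitri: ends 8:10am at or before Tariq starts 11:35am → clear.
Noor: ends 9:25am at or before Tariq starts 11:35am → clear.
Felix: starts 12:10pm before Tariq ends 12:30pm, and ends 2:20pm after Tariq starts 11:35am → overlap.
Aoife: starts 1:15pm at or after Tariq ends 12:30pm → clear.
Mateo: starts 1:15pm at or after Tariq ends 12:30pm → clear.
Omar: starts 2:25pm at or after Tariq ends 12:30pm → clear.
Jonas: starts 6:30pm at or after Tariq ends 12:30pm → clear.
Kenji: starts 6:55pm at or after Tariq ends 12:30pm → clear.
Tariq overlaps Felix.

Yes — it overlaps Felix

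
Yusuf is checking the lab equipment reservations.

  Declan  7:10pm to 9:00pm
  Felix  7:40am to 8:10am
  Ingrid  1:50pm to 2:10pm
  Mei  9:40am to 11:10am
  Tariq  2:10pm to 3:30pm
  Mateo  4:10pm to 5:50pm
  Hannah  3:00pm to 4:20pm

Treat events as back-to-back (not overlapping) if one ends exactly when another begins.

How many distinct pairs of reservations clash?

2

Sorted by start: Felix, Mei, Ingrid, Tariq, Hannah, Mateo, Declan.
Mei starts after Felix ends, so nothing later overlaps Felix either.
Ingrid starts after Mei ends, so nothing later overlaps Mei either.
Tariq starts exactly when Ingrid ends (back-to-back, no overlap), so nothing later overlaps Ingrid either.
Hannah starts before Tariq ends → Tariq and Hannah overlap.
Mateo starts after Tariq ends, so nothing later overlaps Tariq either.
Mateo starts before Hannah ends → Hannah and Mateo overlap.
Declan starts after Hannah ends.
Declan starts after Mateo ends.
Overlapping pairs: Hannah & Mateo, Hannah & Tariq — 2 in total.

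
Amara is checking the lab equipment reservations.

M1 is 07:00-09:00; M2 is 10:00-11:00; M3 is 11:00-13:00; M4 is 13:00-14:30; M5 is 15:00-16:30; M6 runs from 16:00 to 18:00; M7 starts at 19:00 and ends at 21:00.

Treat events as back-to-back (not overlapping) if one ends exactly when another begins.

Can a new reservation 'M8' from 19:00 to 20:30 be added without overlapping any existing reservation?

M1: ends 09:00 at or before M8 starts 19:00 → clear.
M2: ends 11:00 at or before M8 starts 19:00 → clear.
M3: ends 13:00 at or before M8 starts 19:00 → clear.
M4: ends 14:30 at or before M8 starts 19:00 → clear.
M5: ends 16:30 at or before M8 starts 19:00 → clear.
M6: ends 18:00 at or before M8 starts 19:00 → clear.
M7: starts 19:00 before M8 ends 20:30, and ends 21:00 after M8 starts 19:00 → overlap.
M8 overlaps M7.

No — it overlaps M7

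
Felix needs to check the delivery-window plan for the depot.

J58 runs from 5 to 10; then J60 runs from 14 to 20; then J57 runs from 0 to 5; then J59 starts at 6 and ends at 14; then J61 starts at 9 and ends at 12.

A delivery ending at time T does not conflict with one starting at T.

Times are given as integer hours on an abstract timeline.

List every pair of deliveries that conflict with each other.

J58 & J59, J58 & J61, J59 & J61

Sorted by start: J57, J58, J59, J61, J60.
J58 starts exactly when J57 ends (back-to-back, no overlap); J57 is clear from here.
J59 starts before J58 ends → J58 and J59 overlap.
J61 starts before J58 ends → J58 and J61 overlap.
J60 starts after J58 ends.
J61 starts before J59 ends → J59 and J61 overlap.
J60 starts exactly when J59 ends (back-to-back, no overlap).
J60 starts after J61 ends.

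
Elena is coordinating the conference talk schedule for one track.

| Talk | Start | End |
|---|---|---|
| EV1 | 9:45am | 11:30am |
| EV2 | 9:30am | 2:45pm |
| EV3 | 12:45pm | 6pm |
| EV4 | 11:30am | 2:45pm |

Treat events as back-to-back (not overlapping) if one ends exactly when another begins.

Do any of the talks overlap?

Yes

Check each pair: they overlap iff neither finishes before the other starts.
Sorted by start: EV2, EV1, EV4, EV3.
EV1 starts before EV2 ends → EV2 and EV1 overlap.
That's a conflict, so the schedule is not conflict-free.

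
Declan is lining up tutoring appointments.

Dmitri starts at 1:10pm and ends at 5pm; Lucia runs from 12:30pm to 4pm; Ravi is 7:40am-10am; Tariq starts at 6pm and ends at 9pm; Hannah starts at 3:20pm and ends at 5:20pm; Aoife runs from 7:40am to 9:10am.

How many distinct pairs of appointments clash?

Sorted by start: Aoife, Ravi, Lucia, Dmitri, Hannah, Tariq.
Ravi starts before Aoife ends → Aoife and Ravi overlap.
Lucia starts after Aoife ends, so nothing later overlaps Aoife either.
Lucia starts after Ravi ends, so nothing later overlaps Ravi either.
Dmitri starts before Lucia ends → Lucia and Dmitri overlap.
Hannah starts before Lucia ends → Lucia and Hannah overlap.
Tariq starts after Lucia ends.
Hannah starts before Dmitri ends → Dmitri and Hannah overlap.
Tariq starts after Dmitri ends.
Tariq starts after Hannah ends.
Overlapping pairs: Aoife & Ravi, Dmitri & Hannah, Dmitri & Lucia, Hannah & Lucia — 4 in total.

4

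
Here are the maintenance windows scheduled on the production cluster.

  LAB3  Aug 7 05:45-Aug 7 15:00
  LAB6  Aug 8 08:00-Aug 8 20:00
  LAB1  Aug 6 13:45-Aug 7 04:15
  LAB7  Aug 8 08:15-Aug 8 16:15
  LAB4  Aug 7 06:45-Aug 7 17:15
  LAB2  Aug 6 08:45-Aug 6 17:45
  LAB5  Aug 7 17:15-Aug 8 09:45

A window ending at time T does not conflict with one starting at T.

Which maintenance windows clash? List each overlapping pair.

LAB1 & LAB2, LAB3 & LAB4, LAB5 & LAB6, LAB5 & LAB7, LAB6 & LAB7

Sorted by start: LAB2, LAB1, LAB3, LAB4, LAB5, LAB6, LAB7.
LAB1 starts before LAB2 ends → LAB2 and LAB1 overlap.
LAB3 starts after LAB2 ends, so LAB2 has no further overlaps.
LAB3 starts after LAB1 ends, so LAB1 has no further overlaps.
LAB4 starts before LAB3 ends → LAB3 and LAB4 overlap.
LAB5 starts after LAB3 ends, so LAB3 has no further overlaps.
LAB5 starts exactly when LAB4 ends (back-to-back, no overlap), so LAB4 has no further overlaps.
LAB6 starts before LAB5 ends → LAB5 and LAB6 overlap.
LAB7 starts before LAB5 ends → LAB5 and LAB7 overlap.
LAB7 starts before LAB6 ends → LAB6 and LAB7 overlap.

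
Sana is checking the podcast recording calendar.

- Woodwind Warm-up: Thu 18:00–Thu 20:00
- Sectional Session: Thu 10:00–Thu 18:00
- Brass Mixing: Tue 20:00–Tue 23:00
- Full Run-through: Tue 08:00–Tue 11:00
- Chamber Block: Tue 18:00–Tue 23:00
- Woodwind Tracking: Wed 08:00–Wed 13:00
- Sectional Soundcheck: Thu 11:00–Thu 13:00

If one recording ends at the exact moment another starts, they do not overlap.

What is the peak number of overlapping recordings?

Sort all start/end points and keep a running count:
Tue 08:00 start Full Run-through → 1
Tue 11:00 end Full Run-through → 0
Tue 18:00 start Chamber Block → 1
Tue 20:00 start Brass Mixing → 2
Tue 23:00 end Brass Mixing → 1
Tue 23:00 end Chamber Block → 0
Wed 08:00 start Woodwind Tracking → 1
Wed 13:00 end Woodwind Tracking → 0
Thu 10:00 start Sectional Session → 1
Thu 11:00 start Sectional Soundcheck → 2
Thu 13:00 end Sectional Soundcheck → 1
Thu 18:00 end Sectional Session → 0
Thu 18:00 start Woodwind Warm-up → 1
Thu 20:00 end Woodwind Warm-up → 0
Peak is 2, at Tue 20:00 (Brass Mixing, Chamber Block).

2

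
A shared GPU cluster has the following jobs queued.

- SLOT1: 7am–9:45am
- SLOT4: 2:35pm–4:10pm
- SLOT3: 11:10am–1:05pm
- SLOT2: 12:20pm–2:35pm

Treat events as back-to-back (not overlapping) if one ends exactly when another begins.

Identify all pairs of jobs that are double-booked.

SLOT2 & SLOT3

Sorted by start: SLOT1, SLOT3, SLOT2, SLOT4.
SLOT3 starts after SLOT1 ends, so SLOT1 has no further overlaps.
SLOT2 starts before SLOT3 ends → SLOT3 and SLOT2 overlap.
SLOT4 starts after SLOT3 ends.
SLOT4 starts exactly when SLOT2 ends (back-to-back, no overlap).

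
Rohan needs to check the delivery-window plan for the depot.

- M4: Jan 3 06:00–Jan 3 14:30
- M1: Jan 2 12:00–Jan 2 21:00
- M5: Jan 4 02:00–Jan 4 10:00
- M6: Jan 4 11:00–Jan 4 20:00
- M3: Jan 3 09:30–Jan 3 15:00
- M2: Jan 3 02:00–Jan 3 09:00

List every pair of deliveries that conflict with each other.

M2 & M4, M3 & M4

Check each pair: they overlap iff neither finishes before the other starts.
Sorted by start: M1, M2, M4, M3, M5, M6.
M2 starts after M1 ends, so M1 has no further overlaps.
M4 starts before M2 ends → M2 and M4 overlap.
M3 starts after M2 ends, so M2 has no further overlaps.
M3 starts before M4 ends → M4 and M3 overlap.
M5 starts after M4 ends, so M4 has no further overlaps.
M5 starts after M3 ends, so M3 has no further overlaps.
M6 starts after M5 ends.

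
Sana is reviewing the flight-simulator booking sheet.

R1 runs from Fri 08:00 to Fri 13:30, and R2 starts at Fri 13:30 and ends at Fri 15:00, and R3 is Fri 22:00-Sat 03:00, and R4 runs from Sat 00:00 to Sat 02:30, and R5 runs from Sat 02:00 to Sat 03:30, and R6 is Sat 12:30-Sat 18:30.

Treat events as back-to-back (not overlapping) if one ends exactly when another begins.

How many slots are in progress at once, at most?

Walk through starts and ends in time order (an end at T is processed before a start at T):
Fri 08:00 start R1 → 1
Fri 13:30 end R1 → 0
Fri 13:30 start R2 → 1
Fri 15:00 end R2 → 0
Fri 22:00 start R3 → 1
Sat 00:00 start R4 → 2
Sat 02:00 start R5 → 3
Sat 02:30 end R4 → 2
Sat 03:00 end R3 → 1
Sat 03:30 end R5 → 0
Sat 12:30 start R6 → 1
Sat 18:30 end R6 → 0
Peak is 3, at Sat 02:00 (R3, R4, R5).

3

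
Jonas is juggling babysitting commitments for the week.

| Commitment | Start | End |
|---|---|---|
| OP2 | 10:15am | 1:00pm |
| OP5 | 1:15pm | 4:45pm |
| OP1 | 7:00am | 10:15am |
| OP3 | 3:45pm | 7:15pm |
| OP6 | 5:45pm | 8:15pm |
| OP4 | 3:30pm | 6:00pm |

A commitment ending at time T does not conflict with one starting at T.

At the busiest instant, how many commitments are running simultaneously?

3

Sweep the timeline, counting +1 at each start and −1 at each end (ends before starts at a tie):
7:00am start OP1 → 1
10:15am end OP1 → 0
10:15am start OP2 → 1
1:00pm end OP2 → 0
1:15pm start OP5 → 1
3:30pm start OP4 → 2
3:45pm start OP3 → 3
4:45pm end OP5 → 2
5:45pm start OP6 → 3
6:00pm end OP4 → 2
7:15pm end OP3 → 1
8:15pm end OP6 → 0
Peak is 3, at 3:45pm (OP3, OP4, OP5).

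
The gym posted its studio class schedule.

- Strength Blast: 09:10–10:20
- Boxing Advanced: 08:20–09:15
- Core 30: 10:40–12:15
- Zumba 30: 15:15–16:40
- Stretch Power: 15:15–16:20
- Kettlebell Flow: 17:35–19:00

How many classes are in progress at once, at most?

2

Sweep the timeline, counting +1 at each start and −1 at each end (ends before starts at a tie):
08:20 start Boxing Advanced → 1
09:10 start Strength Blast → 2
09:15 end Boxing Advanced → 1
10:20 end Strength Blast → 0
10:40 start Core 30 → 1
12:15 end Core 30 → 0
15:15 start Stretch Power → 1
15:15 start Zumba 30 → 2
16:20 end Stretch Power → 1
16:40 end Zumba 30 → 0
17:35 start Kettlebell Flow → 1
19:00 end Kettlebell Flow → 0
Peak is 2, at 09:10 (Boxing Advanced, Strength Blast).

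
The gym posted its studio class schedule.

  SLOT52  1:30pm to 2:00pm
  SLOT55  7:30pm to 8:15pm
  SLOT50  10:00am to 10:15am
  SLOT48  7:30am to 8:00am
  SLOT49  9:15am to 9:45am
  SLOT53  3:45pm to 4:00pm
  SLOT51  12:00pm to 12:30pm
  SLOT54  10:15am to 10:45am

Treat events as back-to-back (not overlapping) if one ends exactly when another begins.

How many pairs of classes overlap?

Sorted by start: SLOT48, SLOT49, SLOT50, SLOT54, SLOT51, SLOT52, SLOT53, SLOT55.
SLOT49 starts after SLOT48 ends, so SLOT48 has no further overlaps.
SLOT50 starts after SLOT49 ends, so SLOT49 has no further overlaps.
SLOT54 starts exactly when SLOT50 ends (back-to-back, no overlap), so SLOT50 has no further overlaps.
SLOT51 starts after SLOT54 ends, so SLOT54 has no further overlaps.
SLOT52 starts after SLOT51 ends, so SLOT51 has no further overlaps.
SLOT53 starts after SLOT52 ends, so SLOT52 has no further overlaps.
SLOT55 starts after SLOT53 ends.
No pair overlaps.

0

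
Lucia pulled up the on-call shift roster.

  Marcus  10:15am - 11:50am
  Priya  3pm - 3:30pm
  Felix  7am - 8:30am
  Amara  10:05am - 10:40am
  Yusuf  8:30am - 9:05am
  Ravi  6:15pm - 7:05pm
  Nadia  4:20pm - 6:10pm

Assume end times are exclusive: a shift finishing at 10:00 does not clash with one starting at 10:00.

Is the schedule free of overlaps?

No

Sorted by start: Felix, Yusuf, Amara, Marcus, Priya, Nadia, Ravi.
Yusuf starts exactly when Felix ends (back-to-back, no overlap), so nothing later overlaps Felix either.
Amara starts after Yusuf ends, so nothing later overlaps Yusuf either.
Marcus starts before Amara ends → Amara and Marcus overlap.
That's a conflict, so the schedule is not conflict-free.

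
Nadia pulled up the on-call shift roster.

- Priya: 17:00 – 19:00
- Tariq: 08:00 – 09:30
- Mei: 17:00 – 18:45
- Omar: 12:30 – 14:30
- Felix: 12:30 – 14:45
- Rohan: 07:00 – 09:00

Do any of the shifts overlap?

Two intervals overlap when each starts before the other ends.
Sorted by start: Rohan, Tariq, Omar, Felix, Mei, Priya.
Tariq starts before Rohan ends → Rohan and Tariq overlap.
That's a conflict, so the schedule is not conflict-free.

Yes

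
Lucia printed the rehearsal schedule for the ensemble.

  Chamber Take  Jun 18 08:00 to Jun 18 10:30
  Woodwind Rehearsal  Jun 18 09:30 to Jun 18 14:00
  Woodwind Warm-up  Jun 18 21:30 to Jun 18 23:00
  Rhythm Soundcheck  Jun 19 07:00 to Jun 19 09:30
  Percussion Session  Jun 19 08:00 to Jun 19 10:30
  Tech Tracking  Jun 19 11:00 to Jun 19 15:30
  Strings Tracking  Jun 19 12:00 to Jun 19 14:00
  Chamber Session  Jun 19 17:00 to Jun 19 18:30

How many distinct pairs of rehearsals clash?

3

Check each pair: they overlap iff neither finishes before the other starts.
Sorted by start: Chamber Take, Woodwind Rehearsal, Woodwind Warm-up, Rhythm Soundcheck, Percussion Session, Tech Tracking, Strings Tracking, Chamber Session.
Woodwind Rehearsal starts before Chamber Take ends → Chamber Take and Woodwind Rehearsal overlap.
Woodwind Warm-up starts after Chamber Take ends; Chamber Take is clear from here.
Woodwind Warm-up starts after Woodwind Rehearsal ends; Woodwind Rehearsal is clear from here.
Rhythm Soundcheck starts after Woodwind Warm-up ends; Woodwind Warm-up is clear from here.
Percussion Session starts before Rhythm Soundcheck ends → Rhythm Soundcheck and Percussion Session overlap.
Tech Tracking starts after Rhythm Soundcheck ends; Rhythm Soundcheck is clear from here.
Tech Tracking starts after Percussion Session ends; Percussion Session is clear from here.
Strings Tracking starts before Tech Tracking ends → Tech Tracking and Strings Tracking overlap.
Chamber Session starts after Tech Tracking ends.
Chamber Session starts after Strings Tracking ends.
Overlapping pairs: Chamber Take & Woodwind Rehearsal, Percussion Session & Rhythm Soundcheck, Strings Tracking & Tech Tracking — 3 in total.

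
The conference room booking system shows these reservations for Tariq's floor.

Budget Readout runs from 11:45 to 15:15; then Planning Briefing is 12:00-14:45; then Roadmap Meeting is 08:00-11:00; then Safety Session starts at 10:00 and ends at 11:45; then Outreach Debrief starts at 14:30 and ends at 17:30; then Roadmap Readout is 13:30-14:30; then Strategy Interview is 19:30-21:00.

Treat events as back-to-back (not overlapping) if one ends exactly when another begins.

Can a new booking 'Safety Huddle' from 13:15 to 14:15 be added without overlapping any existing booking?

Roadmap Meeting: ends 11:00 at or before Safety Huddle starts 13:15 → clear.
Safety Session: ends 11:45 at or before Safety Huddle starts 13:15 → clear.
Budget Readout: starts 11:45 before Safety Huddle ends 14:15, and ends 15:15 after Safety Huddle starts 13:15 → overlap.
Planning Briefing: starts 12:00 before Safety Huddle ends 14:15, and ends 14:45 after Safety Huddle starts 13:15 → overlap.
Roadmap Readout: starts 13:30 before Safety Huddle ends 14:15, and ends 14:30 after Safety Huddle starts 13:15 → overlap.
Outreach Debrief: starts 14:30 at or after Safety Huddle ends 14:15 → clear.
Strategy Interview: starts 19:30 at or after Safety Huddle ends 14:15 → clear.
Safety Huddle overlaps Budget Readout, Planning Briefing, Roadmap Readout.

No — it overlaps Budget Readout, Planning Briefing, Roadmap Readout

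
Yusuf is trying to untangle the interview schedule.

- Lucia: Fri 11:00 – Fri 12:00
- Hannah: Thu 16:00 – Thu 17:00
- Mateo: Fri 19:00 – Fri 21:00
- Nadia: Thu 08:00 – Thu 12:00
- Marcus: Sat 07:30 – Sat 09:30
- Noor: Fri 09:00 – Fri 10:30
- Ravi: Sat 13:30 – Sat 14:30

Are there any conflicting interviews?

No

Sorted by start: Nadia, Hannah, Noor, Lucia, Mateo, Marcus, Ravi.
Hannah starts after Nadia ends, so nothing later overlaps Nadia either.
Noor starts after Hannah ends, so nothing later overlaps Hannah either.
Lucia starts after Noor ends, so nothing later overlaps Noor either.
Mateo starts after Lucia ends, so nothing later overlaps Lucia either.
Marcus starts after Mateo ends, so nothing later overlaps Mateo either.
Ravi starts after Marcus ends.
Every pair is clear; the schedule has no overlaps.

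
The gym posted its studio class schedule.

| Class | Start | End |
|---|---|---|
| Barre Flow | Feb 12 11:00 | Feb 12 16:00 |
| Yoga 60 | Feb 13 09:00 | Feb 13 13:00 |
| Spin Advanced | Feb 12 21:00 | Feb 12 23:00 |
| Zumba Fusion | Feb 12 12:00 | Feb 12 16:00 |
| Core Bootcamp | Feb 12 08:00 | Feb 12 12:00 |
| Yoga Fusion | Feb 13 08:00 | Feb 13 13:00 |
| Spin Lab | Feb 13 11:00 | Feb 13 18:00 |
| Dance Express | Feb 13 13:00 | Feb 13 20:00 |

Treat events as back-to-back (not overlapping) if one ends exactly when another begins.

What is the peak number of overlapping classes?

Walk through starts and ends in time order (an end at T is processed before a start at T):
Feb 12 08:00 start Core Bootcamp → 1
Feb 12 11:00 start Barre Flow → 2
Feb 12 12:00 end Core Bootcamp → 1
Feb 12 12:00 start Zumba Fusion → 2
Feb 12 16:00 end Barre Flow → 1
Feb 12 16:00 end Zumba Fusion → 0
Feb 12 21:00 start Spin Advanced → 1
Feb 12 23:00 end Spin Advanced → 0
Feb 13 08:00 start Yoga Fusion → 1
Feb 13 09:00 start Yoga 60 → 2
Feb 13 11:00 start Spin Lab → 3
Feb 13 13:00 end Yoga 60 → 2
Feb 13 13:00 end Yoga Fusion → 1
Feb 13 13:00 start Dance Express → 2
Feb 13 18:00 end Spin Lab → 1
Feb 13 20:00 end Dance Express → 0
Peak is 3, at Feb 13 11:00 (Spin Lab, Yoga 60, Yoga Fusion).

3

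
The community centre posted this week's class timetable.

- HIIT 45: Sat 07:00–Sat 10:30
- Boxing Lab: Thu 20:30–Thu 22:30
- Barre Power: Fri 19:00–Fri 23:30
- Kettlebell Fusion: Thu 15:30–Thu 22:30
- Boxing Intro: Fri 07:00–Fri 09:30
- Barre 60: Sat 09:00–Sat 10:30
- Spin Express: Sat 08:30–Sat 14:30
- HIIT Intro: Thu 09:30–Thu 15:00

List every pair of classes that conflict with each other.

Barre 60 & HIIT 45, Barre 60 & Spin Express, Boxing Lab & Kettlebell Fusion, HIIT 45 & Spin Express

Two intervals overlap when each starts before the other ends.
Sorted by start: HIIT Intro, Kettlebell Fusion, Boxing Lab, Boxing Intro, Barre Power, HIIT 45, Spin Express, Barre 60.
Kettlebell Fusion starts after HIIT Intro ends, so nothing later overlaps HIIT Intro either.
Boxing Lab starts before Kettlebell Fusion ends → Kettlebell Fusion and Boxing Lab overlap.
Boxing Intro starts after Kettlebell Fusion ends, so nothing later overlaps Kettlebell Fusion either.
Boxing Intro starts after Boxing Lab ends, so nothing later overlaps Boxing Lab either.
Barre Power starts after Boxing Intro ends, so nothing later overlaps Boxing Intro either.
HIIT 45 starts after Barre Power ends, so nothing later overlaps Barre Power either.
Spin Express starts before HIIT 45 ends → HIIT 45 and Spin Express overlap.
Barre 60 starts before HIIT 45 ends → HIIT 45 and Barre 60 overlap.
Barre 60 starts before Spin Express ends → Spin Express and Barre 60 overlap.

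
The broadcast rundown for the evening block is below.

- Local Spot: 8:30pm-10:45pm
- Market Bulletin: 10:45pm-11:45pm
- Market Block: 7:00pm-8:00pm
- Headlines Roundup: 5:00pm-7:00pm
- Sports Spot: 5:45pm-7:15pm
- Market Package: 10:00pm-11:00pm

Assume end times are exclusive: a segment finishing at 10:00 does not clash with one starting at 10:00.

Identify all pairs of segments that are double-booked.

Headlines Roundup & Sports Spot, Local Spot & Market Package, Market Block & Sports Spot, Market Bulletin & Market Package

Check each pair: they overlap iff neither finishes before the other starts.
Sorted by start: Headlines Roundup, Sports Spot, Market Block, Local Spot, Market Package, Market Bulletin.
Sports Spot starts before Headlines Roundup ends → Headlines Roundup and Sports Spot overlap.
Market Block starts exactly when Headlines Roundup ends (back-to-back, no overlap) — done with Headlines Roundup.
Market Block starts before Sports Spot ends → Sports Spot and Market Block overlap.
Local Spot starts after Sports Spot ends — done with Sports Spot.
Local Spot starts after Market Block ends — done with Market Block.
Market Package starts before Local Spot ends → Local Spot and Market Package overlap.
Market Bulletin starts exactly when Local Spot ends (back-to-back, no overlap).
Market Bulletin starts before Market Package ends → Market Package and Market Bulletin overlap.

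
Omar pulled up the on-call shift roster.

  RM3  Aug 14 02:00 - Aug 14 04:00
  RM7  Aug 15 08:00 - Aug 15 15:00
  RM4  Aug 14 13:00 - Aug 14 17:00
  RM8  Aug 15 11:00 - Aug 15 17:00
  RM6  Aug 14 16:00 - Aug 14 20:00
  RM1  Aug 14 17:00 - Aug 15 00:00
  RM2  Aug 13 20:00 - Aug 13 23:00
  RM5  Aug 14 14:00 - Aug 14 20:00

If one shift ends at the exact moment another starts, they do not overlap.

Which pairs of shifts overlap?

RM1 & RM5, RM1 & RM6, RM4 & RM5, RM4 & RM6, RM5 & RM6, RM7 & RM8

Sorted by start: RM2, RM3, RM4, RM5, RM6, RM1, RM7, RM8.
RM3 starts after RM2 ends, so RM2 has no further overlaps.
RM4 starts after RM3 ends, so RM3 has no further overlaps.
RM5 starts before RM4 ends → RM4 and RM5 overlap.
RM6 starts before RM4 ends → RM4 and RM6 overlap.
RM1 starts exactly when RM4 ends (back-to-back, no overlap), so RM4 has no further overlaps.
RM6 starts before RM5 ends → RM5 and RM6 overlap.
RM1 starts before RM5 ends → RM5 and RM1 overlap.
RM7 starts after RM5 ends, so RM5 has no further overlaps.
RM1 starts before RM6 ends → RM6 and RM1 overlap.
RM7 starts after RM6 ends, so RM6 has no further overlaps.
RM7 starts after RM1 ends, so RM1 has no further overlaps.
RM8 starts before RM7 ends → RM7 and RM8 overlap.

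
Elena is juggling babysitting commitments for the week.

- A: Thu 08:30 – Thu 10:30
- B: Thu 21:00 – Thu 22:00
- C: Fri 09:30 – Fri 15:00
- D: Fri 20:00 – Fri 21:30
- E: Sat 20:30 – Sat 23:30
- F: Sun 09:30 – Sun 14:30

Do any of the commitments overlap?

No

Sorted by start: A, B, C, D, E, F.
B starts after A ends — done with A.
C starts after B ends — done with B.
D starts after C ends — done with C.
E starts after D ends — done with D.
F starts after E ends.
Every pair is clear; the schedule has no overlaps.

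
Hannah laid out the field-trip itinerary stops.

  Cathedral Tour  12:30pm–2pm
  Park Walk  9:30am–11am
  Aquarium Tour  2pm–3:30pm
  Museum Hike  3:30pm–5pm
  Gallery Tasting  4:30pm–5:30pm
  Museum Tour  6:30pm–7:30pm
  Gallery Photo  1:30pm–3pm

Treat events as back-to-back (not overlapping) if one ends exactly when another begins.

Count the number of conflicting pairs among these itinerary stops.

Sorted by start: Park Walk, Cathedral Tour, Gallery Photo, Aquarium Tour, Museum Hike, Gallery Tasting, Museum Tour.
Cathedral Tour starts after Park Walk ends, so nothing later overlaps Park Walk either.
Gallery Photo starts before Cathedral Tour ends → Cathedral Tour and Gallery Photo overlap.
Aquarium Tour starts exactly when Cathedral Tour ends (back-to-back, no overlap), so nothing later overlaps Cathedral Tour either.
Aquarium Tour starts before Gallery Photo ends → Gallery Photo and Aquarium Tour overlap.
Museum Hike starts after Gallery Photo ends, so nothing later overlaps Gallery Photo either.
Museum Hike starts exactly when Aquarium Tour ends (back-to-back, no overlap), so nothing later overlaps Aquarium Tour either.
Gallery Tasting starts before Museum Hike ends → Museum Hike and Gallery Tasting overlap.
Museum Tour starts after Museum Hike ends.
Museum Tour starts after Gallery Tasting ends.
Overlapping pairs: Aquarium Tour & Gallery Photo, Cathedral Tour & Gallery Photo, Gallery Tasting & Museum Hike — 3 in total.

3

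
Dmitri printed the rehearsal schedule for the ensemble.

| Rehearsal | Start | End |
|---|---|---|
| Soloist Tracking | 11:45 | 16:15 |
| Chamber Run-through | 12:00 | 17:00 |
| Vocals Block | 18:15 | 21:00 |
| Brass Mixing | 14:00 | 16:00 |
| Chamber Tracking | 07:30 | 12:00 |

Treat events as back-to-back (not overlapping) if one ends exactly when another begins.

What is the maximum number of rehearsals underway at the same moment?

Sort all start/end points and keep a running count:
07:30 start Chamber Tracking → 1
11:45 start Soloist Tracking → 2
12:00 end Chamber Tracking → 1
12:00 start Chamber Run-through → 2
14:00 start Brass Mixing → 3
16:00 end Brass Mixing → 2
16:15 end Soloist Tracking → 1
17:00 end Chamber Run-through → 0
18:15 start Vocals Block → 1
21:00 end Vocals Block → 0
Peak is 3, at 14:00 (Brass Mixing, Chamber Run-through, Soloist Tracking).

3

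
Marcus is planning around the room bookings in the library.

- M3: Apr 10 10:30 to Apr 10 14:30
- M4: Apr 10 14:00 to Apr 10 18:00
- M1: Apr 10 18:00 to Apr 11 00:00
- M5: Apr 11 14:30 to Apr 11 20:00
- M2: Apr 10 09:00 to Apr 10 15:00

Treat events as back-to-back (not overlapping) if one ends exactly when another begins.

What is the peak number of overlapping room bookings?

3

Sort all start/end points and keep a running count:
Apr 10 09:00 start M2 → 1
Apr 10 10:30 start M3 → 2
Apr 10 14:00 start M4 → 3
Apr 10 14:30 end M3 → 2
Apr 10 15:00 end M2 → 1
Apr 10 18:00 end M4 → 0
Apr 10 18:00 start M1 → 1
Apr 11 00:00 end M1 → 0
Apr 11 14:30 start M5 → 1
Apr 11 20:00 end M5 → 0
Peak is 3, at Apr 10 14:00 (M2, M3, M4).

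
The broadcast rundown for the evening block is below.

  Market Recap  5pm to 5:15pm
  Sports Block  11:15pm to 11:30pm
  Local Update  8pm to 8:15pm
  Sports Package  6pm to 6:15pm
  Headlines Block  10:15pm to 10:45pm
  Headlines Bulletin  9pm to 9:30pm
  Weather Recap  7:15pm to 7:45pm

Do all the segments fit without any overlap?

Yes

Check each pair: they overlap iff neither finishes before the other starts.
Sorted by start: Market Recap, Sports Package, Weather Recap, Local Update, Headlines Bulletin, Headlines Block, Sports Block.
Sports Package starts after Market Recap ends — done with Market Recap.
Weather Recap starts after Sports Package ends — done with Sports Package.
Local Update starts after Weather Recap ends — done with Weather Recap.
Headlines Bulletin starts after Local Update ends — done with Local Update.
Headlines Block starts after Headlines Bulletin ends — done with Headlines Bulletin.
Sports Block starts after Headlines Block ends.
Every pair is clear; the schedule has no overlaps.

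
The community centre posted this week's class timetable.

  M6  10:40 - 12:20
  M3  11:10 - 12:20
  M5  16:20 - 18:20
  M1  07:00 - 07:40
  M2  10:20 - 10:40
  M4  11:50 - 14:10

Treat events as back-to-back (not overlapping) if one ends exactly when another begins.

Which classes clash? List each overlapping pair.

Sorted by start: M1, M2, M6, M3, M4, M5.
M2 starts after M1 ends, so nothing later overlaps M1 either.
M6 starts exactly when M2 ends (back-to-back, no overlap), so nothing later overlaps M2 either.
M3 starts before M6 ends → M6 and M3 overlap.
M4 starts before M6 ends → M6 and M4 overlap.
M5 starts after M6 ends.
M4 starts before M3 ends → M3 and M4 overlap.
M5 starts after M3 ends.
M5 starts after M4 ends.

M3 & M4, M3 & M6, M4 & M6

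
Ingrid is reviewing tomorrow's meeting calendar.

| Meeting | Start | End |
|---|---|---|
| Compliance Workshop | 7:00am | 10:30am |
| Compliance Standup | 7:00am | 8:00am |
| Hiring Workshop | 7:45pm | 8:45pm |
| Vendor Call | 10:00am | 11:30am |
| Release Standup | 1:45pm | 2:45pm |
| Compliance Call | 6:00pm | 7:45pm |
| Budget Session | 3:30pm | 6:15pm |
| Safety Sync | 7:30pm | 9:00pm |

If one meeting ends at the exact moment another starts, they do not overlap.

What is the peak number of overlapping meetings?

Sweep the timeline, counting +1 at each start and −1 at each end (ends before starts at a tie):
7:00am start Compliance Standup → 1
7:00am start Compliance Workshop → 2
8:00am end Compliance Standup → 1
10:00am start Vendor Call → 2
10:30am end Compliance Workshop → 1
11:30am end Vendor Call → 0
1:45pm start Release Standup → 1
2:45pm end Release Standup → 0
3:30pm start Budget Session → 1
6:00pm start Compliance Call → 2
6:15pm end Budget Session → 1
7:30pm start Safety Sync → 2
7:45pm end Compliance Call → 1
7:45pm start Hiring Workshop → 2
8:45pm end Hiring Workshop → 1
9:00pm end Safety Sync → 0
Peak is 2, at 7:00am (Compliance Standup, Compliance Workshop).

2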